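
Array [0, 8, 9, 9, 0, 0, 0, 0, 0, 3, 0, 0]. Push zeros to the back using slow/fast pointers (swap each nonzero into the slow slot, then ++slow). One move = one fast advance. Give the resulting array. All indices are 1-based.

(s=1,f=1) a[fast]=0 → fast++
(s=1,f=2) a[fast]=8≠0 swap→a[1]=8 → slow++,fast++
(s=2,f=3) a[fast]=9≠0 swap→a[2]=9 → slow++,fast++
(s=3,f=4) a[fast]=9≠0 swap→a[3]=9 → slow++,fast++
(s=4,f=5) a[fast]=0 → fast++
(s=4,f=6) a[fast]=0 → fast++
(s=4,f=7) a[fast]=0 → fast++
(s=4,f=8) a[fast]=0 → fast++
(s=4,f=9) a[fast]=0 → fast++
(s=4,f=10) a[fast]=3≠0 swap→a[4]=3 → slow++,fast++
(s=5,f=11) a[fast]=0 → fast++
(s=5,f=12) a[fast]=0 → fast++

[8, 9, 9, 3, 0, 0, 0, 0, 0, 0, 0, 0]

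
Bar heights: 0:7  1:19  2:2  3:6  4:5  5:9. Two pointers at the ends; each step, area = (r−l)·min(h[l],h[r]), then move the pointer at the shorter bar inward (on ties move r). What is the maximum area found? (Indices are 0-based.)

max area = 36

[0,5] min(7,9)*5=35 best=35 * → l++
[1,5] min(19,9)*4=36 best=36 * → r--
[1,4] min(19,5)*3=15 best=36 → r--
[1,3] min(19,6)*2=12 best=36 → r--
[1,2] min(19,2)*1=2 best=36 → r--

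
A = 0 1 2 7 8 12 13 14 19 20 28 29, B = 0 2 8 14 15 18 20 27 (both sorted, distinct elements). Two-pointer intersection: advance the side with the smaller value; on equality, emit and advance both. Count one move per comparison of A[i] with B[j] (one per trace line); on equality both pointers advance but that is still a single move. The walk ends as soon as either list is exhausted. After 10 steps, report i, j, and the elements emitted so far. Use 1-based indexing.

i=9, j=7, emitted=[0, 2, 8, 14]

[i=1,j=1] 0==0 emit → i++,j++
[i=2,j=2] 1<2 → i++
[i=3,j=2] 2==2 emit → i++,j++
[i=4,j=3] 7<8 → i++
[i=5,j=3] 8==8 emit → i++,j++
[i=6,j=4] 12<14 → i++
[i=7,j=4] 13<14 → i++
[i=8,j=4] 14==14 emit → i++,j++
[i=9,j=5] 19>15 → j++
[i=9,j=6] 19>18 → j++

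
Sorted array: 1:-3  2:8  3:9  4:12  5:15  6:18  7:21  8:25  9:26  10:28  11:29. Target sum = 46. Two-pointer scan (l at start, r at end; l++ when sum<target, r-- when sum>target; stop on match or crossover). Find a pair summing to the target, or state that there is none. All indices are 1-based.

(18, 28)

l=1 r=11: -3+29=26 <46, l++
l=2 r=11: 8+29=37 <46, l++
l=3 r=11: 9+29=38 <46, l++
l=4 r=11: 12+29=41 <46, l++
l=5 r=11: 15+29=44 <46, l++
l=6 r=11: 18+29=47 >46, r--
l=6 r=10: 18+28=46, found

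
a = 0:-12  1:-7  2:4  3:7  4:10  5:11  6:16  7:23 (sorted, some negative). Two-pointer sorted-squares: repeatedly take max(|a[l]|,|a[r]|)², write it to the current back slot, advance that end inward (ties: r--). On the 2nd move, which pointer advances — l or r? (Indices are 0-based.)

[0,7] |-12|<=|23| out[7]=529 → r--
[0,6] |-12|<=|16| out[6]=256 → r--

r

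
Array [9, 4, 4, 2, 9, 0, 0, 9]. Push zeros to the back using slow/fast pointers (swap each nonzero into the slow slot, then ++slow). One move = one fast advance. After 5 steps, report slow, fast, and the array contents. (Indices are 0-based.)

slow=5, fast=5, a=[9, 4, 4, 2, 9, 0, 0, 9]

(s=0,f=0) a[fast]=9≠0 swap→a[0]=9 → slow++,fast++
(s=1,f=1) a[fast]=4≠0 swap→a[1]=4 → slow++,fast++
(s=2,f=2) a[fast]=4≠0 swap→a[2]=4 → slow++,fast++
(s=3,f=3) a[fast]=2≠0 swap→a[3]=2 → slow++,fast++
(s=4,f=4) a[fast]=9≠0 swap→a[4]=9 → slow++,fast++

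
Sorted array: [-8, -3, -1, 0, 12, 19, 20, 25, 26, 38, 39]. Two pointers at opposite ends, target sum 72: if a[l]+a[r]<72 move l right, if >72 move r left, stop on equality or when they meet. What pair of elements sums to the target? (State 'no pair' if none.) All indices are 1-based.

[1,11] -8+39=31 <72 → l++
[2,11] -3+39=36 <72 → l++
[3,11] -1+39=38 <72 → l++
[4,11] 0+39=39 <72 → l++
[5,11] 12+39=51 <72 → l++
[6,11] 19+39=58 <72 → l++
[7,11] 20+39=59 <72 → l++
[8,11] 25+39=64 <72 → l++
[9,11] 26+39=65 <72 → l++
[10,11] 38+39=77 >72 → r--

no pair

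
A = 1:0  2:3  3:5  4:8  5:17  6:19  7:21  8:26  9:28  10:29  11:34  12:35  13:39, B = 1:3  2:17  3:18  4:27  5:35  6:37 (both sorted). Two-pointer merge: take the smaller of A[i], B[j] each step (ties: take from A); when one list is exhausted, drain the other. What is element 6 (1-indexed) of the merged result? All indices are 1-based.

i=1 j=1: A[i]=0<=B[j]=3 take 0, i++
i=2 j=1: A[i]=3<=B[j]=3 take 3, i++
i=3 j=1: A[i]=5>B[j]=3 take 3, j++
i=3 j=2: A[i]=5<=B[j]=17 take 5, i++
i=4 j=2: A[i]=8<=B[j]=17 take 8, i++
i=5 j=2: A[i]=17<=B[j]=17 take 17, i++
i=6 j=2: A[i]=19>B[j]=17 take 17, j++
i=6 j=3: A[i]=19>B[j]=18 take 18, j++
i=6 j=4: A[i]=19<=B[j]=27 take 19, i++
i=7 j=4: A[i]=21<=B[j]=27 take 21, i++
i=8 j=4: A[i]=26<=B[j]=27 take 26, i++
i=9 j=4: A[i]=28>B[j]=27 take 27, j++
i=9 j=5: A[i]=28<=B[j]=35 take 28, i++
i=10 j=5: A[i]=29<=B[j]=35 take 29, i++
i=11 j=5: A[i]=34<=B[j]=35 take 34, i++
i=12 j=5: A[i]=35<=B[j]=35 take 35, i++
i=13 j=5: A[i]=39>B[j]=35 take 35, j++
i=13 j=6: A[i]=39>B[j]=37 take 37, j++
i=13 j=7: B done, take A[i]=39, i++

merged[6] = 17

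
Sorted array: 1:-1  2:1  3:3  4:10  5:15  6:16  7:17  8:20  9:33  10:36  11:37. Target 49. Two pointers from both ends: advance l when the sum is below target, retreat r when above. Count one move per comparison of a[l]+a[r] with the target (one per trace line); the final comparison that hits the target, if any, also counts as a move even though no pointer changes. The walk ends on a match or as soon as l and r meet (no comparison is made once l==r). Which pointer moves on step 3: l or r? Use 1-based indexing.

l

l=1 r=11: -1+37=36 <49, l++
l=2 r=11: 1+37=38 <49, l++
l=3 r=11: 3+37=40 <49, l++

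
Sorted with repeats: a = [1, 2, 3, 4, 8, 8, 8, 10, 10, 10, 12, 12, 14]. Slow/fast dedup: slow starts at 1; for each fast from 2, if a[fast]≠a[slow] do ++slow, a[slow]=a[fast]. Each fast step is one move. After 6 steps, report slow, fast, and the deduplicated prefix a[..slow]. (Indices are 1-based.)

slow=5, fast=8, prefix=[1, 2, 3, 4, 8]

slow=1 fast=2: a[fast]=2≠a[slow]=1 write a[2]=2, slow++,fast++
slow=2 fast=3: a[fast]=3≠a[slow]=2 write a[3]=3, slow++,fast++
slow=3 fast=4: a[fast]=4≠a[slow]=3 write a[4]=4, slow++,fast++
slow=4 fast=5: a[fast]=8≠a[slow]=4 write a[5]=8, slow++,fast++
slow=5 fast=6: a[fast]=8=a[slow] dup, fast++
slow=5 fast=7: a[fast]=8=a[slow] dup, fast++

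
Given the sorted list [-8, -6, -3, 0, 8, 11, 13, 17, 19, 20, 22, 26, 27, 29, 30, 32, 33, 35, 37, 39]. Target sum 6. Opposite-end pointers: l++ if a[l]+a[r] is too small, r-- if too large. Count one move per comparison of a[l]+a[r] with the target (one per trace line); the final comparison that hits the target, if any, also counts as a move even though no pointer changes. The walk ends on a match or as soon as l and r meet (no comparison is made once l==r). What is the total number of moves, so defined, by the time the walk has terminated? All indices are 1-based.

[1,20] -8+39=31 >6 → r--
[1,19] -8+37=29 >6 → r--
[1,18] -8+35=27 >6 → r--
[1,17] -8+33=25 >6 → r--
[1,16] -8+32=24 >6 → r--
[1,15] -8+30=22 >6 → r--
[1,14] -8+29=21 >6 → r--
[1,13] -8+27=19 >6 → r--
[1,12] -8+26=18 >6 → r--
[1,11] -8+22=14 >6 → r--
[1,10] -8+20=12 >6 → r--
[1,9] -8+19=11 >6 → r--
[1,8] -8+17=9 >6 → r--
[1,7] -8+13=5 <6 → l++
[2,7] -6+13=7 >6 → r--
[2,6] -6+11=5 <6 → l++
[3,6] -3+11=8 >6 → r--
[3,5] -3+8=5 <6 → l++
[4,5] 0+8=8 >6 → r--

19 moves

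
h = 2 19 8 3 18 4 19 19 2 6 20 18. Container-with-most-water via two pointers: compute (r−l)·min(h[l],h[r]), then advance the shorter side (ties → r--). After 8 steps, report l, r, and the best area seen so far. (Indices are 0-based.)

l=0 r=11: min(2,18)*11=22 best=22 *, l++
l=1 r=11: min(19,18)*10=180 best=180 *, r--
l=1 r=10: min(19,20)*9=171 best=180, l++
l=2 r=10: min(8,20)*8=64 best=180, l++
l=3 r=10: min(3,20)*7=21 best=180, l++
l=4 r=10: min(18,20)*6=108 best=180, l++
l=5 r=10: min(4,20)*5=20 best=180, l++
l=6 r=10: min(19,20)*4=76 best=180, l++

l=7, r=10, best area=180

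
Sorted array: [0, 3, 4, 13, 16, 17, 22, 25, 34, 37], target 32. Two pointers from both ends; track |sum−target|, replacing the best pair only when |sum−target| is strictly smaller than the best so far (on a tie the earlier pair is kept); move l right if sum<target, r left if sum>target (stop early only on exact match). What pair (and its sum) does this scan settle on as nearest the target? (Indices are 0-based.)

pair (16, 17) with sum 33 (|Δ|=1)

l=0 r=9: 0+37=37 d=5 *, r--
l=0 r=8: 0+34=34 d=2 *, r--
l=0 r=7: 0+25=25 d=7, l++
l=1 r=7: 3+25=28 d=4, l++
l=2 r=7: 4+25=29 d=3, l++
l=3 r=7: 13+25=38 d=6, r--
l=3 r=6: 13+22=35 d=3, r--
l=3 r=5: 13+17=30 d=2, l++
l=4 r=5: 16+17=33 d=1 *, r--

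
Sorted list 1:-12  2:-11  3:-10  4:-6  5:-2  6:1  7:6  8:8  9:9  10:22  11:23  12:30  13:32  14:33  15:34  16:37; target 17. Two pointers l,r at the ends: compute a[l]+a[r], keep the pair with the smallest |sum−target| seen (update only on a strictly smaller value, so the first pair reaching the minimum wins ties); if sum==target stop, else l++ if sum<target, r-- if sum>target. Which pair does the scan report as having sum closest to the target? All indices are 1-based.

pair (-6, 23) with sum 17 (|Δ|=0)

l=1 r=16: -12+37=25 d=8 *, r--
l=1 r=15: -12+34=22 d=5 *, r--
l=1 r=14: -12+33=21 d=4 *, r--
l=1 r=13: -12+32=20 d=3 *, r--
l=1 r=12: -12+30=18 d=1 *, r--
l=1 r=11: -12+23=11 d=6, l++
l=2 r=11: -11+23=12 d=5, l++
l=3 r=11: -10+23=13 d=4, l++
l=4 r=11: -6+23=17 d=0 *, stop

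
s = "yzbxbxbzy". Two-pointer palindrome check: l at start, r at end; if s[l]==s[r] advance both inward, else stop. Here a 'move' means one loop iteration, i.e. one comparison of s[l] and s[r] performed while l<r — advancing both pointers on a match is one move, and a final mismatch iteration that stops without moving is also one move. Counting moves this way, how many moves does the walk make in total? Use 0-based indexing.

[0,8] 'y'=='y' → l++,r--
[1,7] 'z'=='z' → l++,r--
[2,6] 'b'=='b' → l++,r--
[3,5] 'x'=='x' → l++,r--

4 moves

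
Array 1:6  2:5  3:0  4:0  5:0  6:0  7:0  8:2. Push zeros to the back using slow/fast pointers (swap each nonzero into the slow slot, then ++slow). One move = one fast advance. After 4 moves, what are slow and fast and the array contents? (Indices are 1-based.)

slow=3, fast=5, a=[6, 5, 0, 0, 0, 0, 0, 2]

(s=1,f=1) a[fast]=6≠0 swap→a[1]=6 → slow++,fast++
(s=2,f=2) a[fast]=5≠0 swap→a[2]=5 → slow++,fast++
(s=3,f=3) a[fast]=0 → fast++
(s=3,f=4) a[fast]=0 → fast++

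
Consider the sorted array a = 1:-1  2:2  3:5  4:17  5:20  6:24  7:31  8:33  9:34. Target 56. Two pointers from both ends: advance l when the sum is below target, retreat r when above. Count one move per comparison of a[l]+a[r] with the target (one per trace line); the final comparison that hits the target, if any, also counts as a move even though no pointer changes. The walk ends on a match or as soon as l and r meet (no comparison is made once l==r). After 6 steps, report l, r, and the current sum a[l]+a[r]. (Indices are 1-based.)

[1,9] -1+34=33 <56 → l++
[2,9] 2+34=36 <56 → l++
[3,9] 5+34=39 <56 → l++
[4,9] 17+34=51 <56 → l++
[5,9] 20+34=54 <56 → l++
[6,9] 24+34=58 >56 → r--

l=6, r=8, sum=57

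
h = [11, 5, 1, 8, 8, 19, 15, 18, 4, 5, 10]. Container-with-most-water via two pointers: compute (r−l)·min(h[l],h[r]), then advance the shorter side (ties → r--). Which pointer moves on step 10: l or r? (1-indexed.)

r

l=1 r=11: min(11,10)*10=100 best=100 *, r--
l=1 r=10: min(11,5)*9=45 best=100, r--
l=1 r=9: min(11,4)*8=32 best=100, r--
l=1 r=8: min(11,18)*7=77 best=100, l++
l=2 r=8: min(5,18)*6=30 best=100, l++
l=3 r=8: min(1,18)*5=5 best=100, l++
l=4 r=8: min(8,18)*4=32 best=100, l++
l=5 r=8: min(8,18)*3=24 best=100, l++
l=6 r=8: min(19,18)*2=36 best=100, r--
l=6 r=7: min(19,15)*1=15 best=100, r--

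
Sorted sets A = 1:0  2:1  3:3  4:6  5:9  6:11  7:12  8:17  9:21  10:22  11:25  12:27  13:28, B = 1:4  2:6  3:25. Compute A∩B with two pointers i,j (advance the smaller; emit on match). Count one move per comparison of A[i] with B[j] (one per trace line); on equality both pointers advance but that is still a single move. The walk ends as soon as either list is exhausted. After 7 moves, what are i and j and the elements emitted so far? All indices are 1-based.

[i=1,j=1] 0<4 → i++
[i=2,j=1] 1<4 → i++
[i=3,j=1] 3<4 → i++
[i=4,j=1] 6>4 → j++
[i=4,j=2] 6==6 emit → i++,j++
[i=5,j=3] 9<25 → i++
[i=6,j=3] 11<25 → i++

i=7, j=3, emitted=[6]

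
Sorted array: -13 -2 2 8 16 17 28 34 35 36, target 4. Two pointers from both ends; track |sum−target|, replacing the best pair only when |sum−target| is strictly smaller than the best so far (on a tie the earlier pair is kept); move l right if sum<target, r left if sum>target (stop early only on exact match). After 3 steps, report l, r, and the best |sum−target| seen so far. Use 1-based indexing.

l=1, r=7, best |Δ|=17

l=1 r=10: -13+36=23 d=19 *, r--
l=1 r=9: -13+35=22 d=18 *, r--
l=1 r=8: -13+34=21 d=17 *, r--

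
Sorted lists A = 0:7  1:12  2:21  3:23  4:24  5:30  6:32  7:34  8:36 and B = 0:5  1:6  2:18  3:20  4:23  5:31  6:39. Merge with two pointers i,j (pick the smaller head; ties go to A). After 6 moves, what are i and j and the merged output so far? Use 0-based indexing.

i=2, j=4, merged so far=[5, 6, 7, 12, 18, 20]

[i=0,j=0] A[i]=7>B[j]=5 take 5 → j++
[i=0,j=1] A[i]=7>B[j]=6 take 6 → j++
[i=0,j=2] A[i]=7<=B[j]=18 take 7 → i++
[i=1,j=2] A[i]=12<=B[j]=18 take 12 → i++
[i=2,j=2] A[i]=21>B[j]=18 take 18 → j++
[i=2,j=3] A[i]=21>B[j]=20 take 20 → j++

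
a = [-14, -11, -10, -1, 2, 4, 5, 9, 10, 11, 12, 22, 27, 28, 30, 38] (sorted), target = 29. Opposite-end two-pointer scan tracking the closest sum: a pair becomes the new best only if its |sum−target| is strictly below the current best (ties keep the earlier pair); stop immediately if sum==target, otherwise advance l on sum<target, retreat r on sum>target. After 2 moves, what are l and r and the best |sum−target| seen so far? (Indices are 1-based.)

l=3, r=16, best |Δ|=2

[1,16] -14+38=24 d=5 * → l++
[2,16] -11+38=27 d=2 * → l++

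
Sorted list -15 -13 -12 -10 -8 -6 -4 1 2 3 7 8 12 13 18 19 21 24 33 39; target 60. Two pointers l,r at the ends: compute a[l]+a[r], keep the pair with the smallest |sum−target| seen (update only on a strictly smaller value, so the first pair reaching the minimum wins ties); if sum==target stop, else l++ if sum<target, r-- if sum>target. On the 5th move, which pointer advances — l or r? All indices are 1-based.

l

[1,20] -15+39=24 d=36 * → l++
[2,20] -13+39=26 d=34 * → l++
[3,20] -12+39=27 d=33 * → l++
[4,20] -10+39=29 d=31 * → l++
[5,20] -8+39=31 d=29 * → l++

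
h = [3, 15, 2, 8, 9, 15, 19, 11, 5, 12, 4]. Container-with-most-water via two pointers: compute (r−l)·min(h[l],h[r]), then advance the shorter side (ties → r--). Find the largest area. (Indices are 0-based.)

[0,10] min(3,4)*10=30 best=30 * → l++
[1,10] min(15,4)*9=36 best=36 * → r--
[1,9] min(15,12)*8=96 best=96 * → r--
[1,8] min(15,5)*7=35 best=96 → r--
[1,7] min(15,11)*6=66 best=96 → r--
[1,6] min(15,19)*5=75 best=96 → l++
[2,6] min(2,19)*4=8 best=96 → l++
[3,6] min(8,19)*3=24 best=96 → l++
[4,6] min(9,19)*2=18 best=96 → l++
[5,6] min(15,19)*1=15 best=96 → l++

max area = 96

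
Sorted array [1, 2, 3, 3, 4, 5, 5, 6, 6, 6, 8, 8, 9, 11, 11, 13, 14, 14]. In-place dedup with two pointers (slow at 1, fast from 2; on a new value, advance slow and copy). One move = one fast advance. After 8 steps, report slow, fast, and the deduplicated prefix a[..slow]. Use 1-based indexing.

(s=1,f=2) a[fast]=2≠a[slow]=1 write a[2]=2 → slow++,fast++
(s=2,f=3) a[fast]=3≠a[slow]=2 write a[3]=3 → slow++,fast++
(s=3,f=4) a[fast]=3=a[slow] dup → fast++
(s=3,f=5) a[fast]=4≠a[slow]=3 write a[4]=4 → slow++,fast++
(s=4,f=6) a[fast]=5≠a[slow]=4 write a[5]=5 → slow++,fast++
(s=5,f=7) a[fast]=5=a[slow] dup → fast++
(s=5,f=8) a[fast]=6≠a[slow]=5 write a[6]=6 → slow++,fast++
(s=6,f=9) a[fast]=6=a[slow] dup → fast++

slow=6, fast=10, prefix=[1, 2, 3, 4, 5, 6]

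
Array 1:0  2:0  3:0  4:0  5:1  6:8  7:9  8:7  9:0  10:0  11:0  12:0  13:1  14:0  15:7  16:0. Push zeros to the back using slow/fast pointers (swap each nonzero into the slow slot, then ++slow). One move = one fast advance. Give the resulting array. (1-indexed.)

slow=1 fast=1: a[fast]=0, fast++
slow=1 fast=2: a[fast]=0, fast++
slow=1 fast=3: a[fast]=0, fast++
slow=1 fast=4: a[fast]=0, fast++
slow=1 fast=5: a[fast]=1≠0 swap→a[1]=1, slow++,fast++
slow=2 fast=6: a[fast]=8≠0 swap→a[2]=8, slow++,fast++
slow=3 fast=7: a[fast]=9≠0 swap→a[3]=9, slow++,fast++
slow=4 fast=8: a[fast]=7≠0 swap→a[4]=7, slow++,fast++
slow=5 fast=9: a[fast]=0, fast++
slow=5 fast=10: a[fast]=0, fast++
slow=5 fast=11: a[fast]=0, fast++
slow=5 fast=12: a[fast]=0, fast++
slow=5 fast=13: a[fast]=1≠0 swap→a[5]=1, slow++,fast++
slow=6 fast=14: a[fast]=0, fast++
slow=6 fast=15: a[fast]=7≠0 swap→a[6]=7, slow++,fast++
slow=7 fast=16: a[fast]=0, fast++

[1, 8, 9, 7, 1, 7, 0, 0, 0, 0, 0, 0, 0, 0, 0, 0]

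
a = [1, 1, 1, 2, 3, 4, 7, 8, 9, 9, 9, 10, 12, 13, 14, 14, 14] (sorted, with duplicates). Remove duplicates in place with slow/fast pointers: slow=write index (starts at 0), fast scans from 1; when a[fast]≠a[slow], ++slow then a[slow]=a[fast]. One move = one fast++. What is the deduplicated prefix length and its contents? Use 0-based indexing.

slow=0 fast=1: a[fast]=1=a[slow] dup, fast++
slow=0 fast=2: a[fast]=1=a[slow] dup, fast++
slow=0 fast=3: a[fast]=2≠a[slow]=1 write a[1]=2, slow++,fast++
slow=1 fast=4: a[fast]=3≠a[slow]=2 write a[2]=3, slow++,fast++
slow=2 fast=5: a[fast]=4≠a[slow]=3 write a[3]=4, slow++,fast++
slow=3 fast=6: a[fast]=7≠a[slow]=4 write a[4]=7, slow++,fast++
slow=4 fast=7: a[fast]=8≠a[slow]=7 write a[5]=8, slow++,fast++
slow=5 fast=8: a[fast]=9≠a[slow]=8 write a[6]=9, slow++,fast++
slow=6 fast=9: a[fast]=9=a[slow] dup, fast++
slow=6 fast=10: a[fast]=9=a[slow] dup, fast++
slow=6 fast=11: a[fast]=10≠a[slow]=9 write a[7]=10, slow++,fast++
slow=7 fast=12: a[fast]=12≠a[slow]=10 write a[8]=12, slow++,fast++
slow=8 fast=13: a[fast]=13≠a[slow]=12 write a[9]=13, slow++,fast++
slow=9 fast=14: a[fast]=14≠a[slow]=13 write a[10]=14, slow++,fast++
slow=10 fast=15: a[fast]=14=a[slow] dup, fast++
slow=10 fast=16: a[fast]=14=a[slow] dup, fast++

length 11; prefix = [1, 2, 3, 4, 7, 8, 9, 10, 12, 13, 14]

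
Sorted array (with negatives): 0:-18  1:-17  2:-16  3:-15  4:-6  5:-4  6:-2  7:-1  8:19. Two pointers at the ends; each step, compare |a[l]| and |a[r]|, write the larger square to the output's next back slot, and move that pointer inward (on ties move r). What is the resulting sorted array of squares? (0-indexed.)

[0,8] |-18|<=|19| out[8]=361 → r--
[0,7] |-18|>|-1| out[7]=324 → l++
[1,7] |-17|>|-1| out[6]=289 → l++
[2,7] |-16|>|-1| out[5]=256 → l++
[3,7] |-15|>|-1| out[4]=225 → l++
[4,7] |-6|>|-1| out[3]=36 → l++
[5,7] |-4|>|-1| out[2]=16 → l++
[6,7] |-2|>|-1| out[1]=4 → l++
[7,7] |-1|<=|-1| out[0]=1 → r--

[1, 4, 16, 36, 225, 256, 289, 324, 361]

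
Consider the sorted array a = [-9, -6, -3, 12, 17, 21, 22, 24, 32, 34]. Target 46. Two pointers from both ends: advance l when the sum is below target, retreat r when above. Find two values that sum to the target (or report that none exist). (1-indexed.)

(12, 34)

[1,10] -9+34=25 <46 → l++
[2,10] -6+34=28 <46 → l++
[3,10] -3+34=31 <46 → l++
[4,10] 12+34=46 → found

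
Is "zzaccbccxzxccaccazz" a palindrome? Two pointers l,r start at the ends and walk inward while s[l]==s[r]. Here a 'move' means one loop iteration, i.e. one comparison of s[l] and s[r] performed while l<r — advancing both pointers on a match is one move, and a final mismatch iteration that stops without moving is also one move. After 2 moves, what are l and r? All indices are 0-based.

l=2, r=16

[0,18] 'z'=='z' → l++,r--
[1,17] 'z'=='z' → l++,r--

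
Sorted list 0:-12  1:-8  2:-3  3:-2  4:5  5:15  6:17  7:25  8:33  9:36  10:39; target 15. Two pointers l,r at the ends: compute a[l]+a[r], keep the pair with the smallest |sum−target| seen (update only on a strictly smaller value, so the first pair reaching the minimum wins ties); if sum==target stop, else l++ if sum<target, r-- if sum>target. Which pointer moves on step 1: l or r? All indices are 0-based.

[0,10] -12+39=27 d=12 * → r--

r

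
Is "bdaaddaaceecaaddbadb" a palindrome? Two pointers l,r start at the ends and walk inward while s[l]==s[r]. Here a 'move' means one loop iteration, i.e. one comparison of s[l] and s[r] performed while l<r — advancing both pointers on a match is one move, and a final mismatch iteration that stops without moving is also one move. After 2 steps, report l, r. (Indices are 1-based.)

l=3, r=18

l=1 r=20: 'b'=='b', l++,r--
l=2 r=19: 'd'=='d', l++,r--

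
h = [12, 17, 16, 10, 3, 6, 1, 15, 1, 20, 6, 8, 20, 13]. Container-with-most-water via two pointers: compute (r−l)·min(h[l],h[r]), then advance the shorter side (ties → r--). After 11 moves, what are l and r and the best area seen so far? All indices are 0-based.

l=9, r=11, best area=187

l=0 r=13: min(12,13)*13=156 best=156 *, l++
l=1 r=13: min(17,13)*12=156 best=156, r--
l=1 r=12: min(17,20)*11=187 best=187 *, l++
l=2 r=12: min(16,20)*10=160 best=187, l++
l=3 r=12: min(10,20)*9=90 best=187, l++
l=4 r=12: min(3,20)*8=24 best=187, l++
l=5 r=12: min(6,20)*7=42 best=187, l++
l=6 r=12: min(1,20)*6=6 best=187, l++
l=7 r=12: min(15,20)*5=75 best=187, l++
l=8 r=12: min(1,20)*4=4 best=187, l++
l=9 r=12: min(20,20)*3=60 best=187, r--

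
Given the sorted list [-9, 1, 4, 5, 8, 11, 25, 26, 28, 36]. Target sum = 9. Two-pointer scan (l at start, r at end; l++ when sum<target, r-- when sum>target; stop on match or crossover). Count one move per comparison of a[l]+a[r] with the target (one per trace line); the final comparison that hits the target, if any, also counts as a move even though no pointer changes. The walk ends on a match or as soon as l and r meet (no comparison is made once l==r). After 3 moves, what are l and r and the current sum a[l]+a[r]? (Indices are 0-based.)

l=0 r=9: -9+36=27 >9, r--
l=0 r=8: -9+28=19 >9, r--
l=0 r=7: -9+26=17 >9, r--

l=0, r=6, sum=16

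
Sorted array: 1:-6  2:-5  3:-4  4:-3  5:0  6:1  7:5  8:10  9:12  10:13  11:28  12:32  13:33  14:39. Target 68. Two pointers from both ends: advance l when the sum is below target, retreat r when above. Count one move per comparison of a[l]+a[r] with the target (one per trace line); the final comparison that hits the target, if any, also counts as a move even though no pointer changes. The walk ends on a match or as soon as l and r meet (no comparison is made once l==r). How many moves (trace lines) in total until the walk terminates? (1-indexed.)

13 moves

l=1 r=14: -6+39=33 <68, l++
l=2 r=14: -5+39=34 <68, l++
l=3 r=14: -4+39=35 <68, l++
l=4 r=14: -3+39=36 <68, l++
l=5 r=14: 0+39=39 <68, l++
l=6 r=14: 1+39=40 <68, l++
l=7 r=14: 5+39=44 <68, l++
l=8 r=14: 10+39=49 <68, l++
l=9 r=14: 12+39=51 <68, l++
l=10 r=14: 13+39=52 <68, l++
l=11 r=14: 28+39=67 <68, l++
l=12 r=14: 32+39=71 >68, r--
l=12 r=13: 32+33=65 <68, l++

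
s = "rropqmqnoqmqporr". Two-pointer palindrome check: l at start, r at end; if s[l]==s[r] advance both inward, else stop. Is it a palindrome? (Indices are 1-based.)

[1,16] 'r'=='r' → l++,r--
[2,15] 'r'=='r' → l++,r--
[3,14] 'o'=='o' → l++,r--
[4,13] 'p'=='p' → l++,r--
[5,12] 'q'=='q' → l++,r--
[6,11] 'm'=='m' → l++,r--
[7,10] 'q'=='q' → l++,r--
[8,9] 'n'!='o' → stop

not a palindrome (mismatch at 8,9)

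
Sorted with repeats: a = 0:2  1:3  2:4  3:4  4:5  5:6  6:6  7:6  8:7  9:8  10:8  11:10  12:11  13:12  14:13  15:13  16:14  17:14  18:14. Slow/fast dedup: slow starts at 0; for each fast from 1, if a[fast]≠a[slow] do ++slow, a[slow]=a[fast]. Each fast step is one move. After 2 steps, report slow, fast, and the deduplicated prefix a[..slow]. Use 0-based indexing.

slow=2, fast=3, prefix=[2, 3, 4]

(s=0,f=1) a[fast]=3≠a[slow]=2 write a[1]=3 → slow++,fast++
(s=1,f=2) a[fast]=4≠a[slow]=3 write a[2]=4 → slow++,fast++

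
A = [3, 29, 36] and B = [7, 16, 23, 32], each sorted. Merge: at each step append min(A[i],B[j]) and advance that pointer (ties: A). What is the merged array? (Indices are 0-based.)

[3, 7, 16, 23, 29, 32, 36]

i=0 j=0: A[i]=3<=B[j]=7 take 3, i++
i=1 j=0: A[i]=29>B[j]=7 take 7, j++
i=1 j=1: A[i]=29>B[j]=16 take 16, j++
i=1 j=2: A[i]=29>B[j]=23 take 23, j++
i=1 j=3: A[i]=29<=B[j]=32 take 29, i++
i=2 j=3: A[i]=36>B[j]=32 take 32, j++
i=2 j=4: B done, take A[i]=36, i++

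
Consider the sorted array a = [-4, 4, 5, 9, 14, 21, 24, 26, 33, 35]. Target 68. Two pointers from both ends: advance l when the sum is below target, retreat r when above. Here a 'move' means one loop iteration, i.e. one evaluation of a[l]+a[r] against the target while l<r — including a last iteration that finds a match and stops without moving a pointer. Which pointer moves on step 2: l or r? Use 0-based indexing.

l

l=0 r=9: -4+35=31 <68, l++
l=1 r=9: 4+35=39 <68, l++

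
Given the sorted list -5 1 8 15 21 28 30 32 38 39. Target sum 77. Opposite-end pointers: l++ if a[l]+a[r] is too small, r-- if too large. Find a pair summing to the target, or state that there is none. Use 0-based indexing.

l=0 r=9: -5+39=34 <77, l++
l=1 r=9: 1+39=40 <77, l++
l=2 r=9: 8+39=47 <77, l++
l=3 r=9: 15+39=54 <77, l++
l=4 r=9: 21+39=60 <77, l++
l=5 r=9: 28+39=67 <77, l++
l=6 r=9: 30+39=69 <77, l++
l=7 r=9: 32+39=71 <77, l++
l=8 r=9: 38+39=77, found

(38, 39)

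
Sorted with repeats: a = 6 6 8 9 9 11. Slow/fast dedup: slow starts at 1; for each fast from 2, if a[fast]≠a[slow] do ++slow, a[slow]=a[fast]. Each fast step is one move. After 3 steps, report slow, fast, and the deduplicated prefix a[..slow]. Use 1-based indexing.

slow=3, fast=5, prefix=[6, 8, 9]

slow=1 fast=2: a[fast]=6=a[slow] dup, fast++
slow=1 fast=3: a[fast]=8≠a[slow]=6 write a[2]=8, slow++,fast++
slow=2 fast=4: a[fast]=9≠a[slow]=8 write a[3]=9, slow++,fast++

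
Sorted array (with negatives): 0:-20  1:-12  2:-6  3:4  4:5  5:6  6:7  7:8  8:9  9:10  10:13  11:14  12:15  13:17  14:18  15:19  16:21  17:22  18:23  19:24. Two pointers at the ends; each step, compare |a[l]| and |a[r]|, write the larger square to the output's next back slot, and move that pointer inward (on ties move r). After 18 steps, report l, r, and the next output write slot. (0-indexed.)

[0,19] |-20|<=|24| out[19]=576 → r--
[0,18] |-20|<=|23| out[18]=529 → r--
[0,17] |-20|<=|22| out[17]=484 → r--
[0,16] |-20|<=|21| out[16]=441 → r--
[0,15] |-20|>|19| out[15]=400 → l++
[1,15] |-12|<=|19| out[14]=361 → r--
[1,14] |-12|<=|18| out[13]=324 → r--
[1,13] |-12|<=|17| out[12]=289 → r--
[1,12] |-12|<=|15| out[11]=225 → r--
[1,11] |-12|<=|14| out[10]=196 → r--
[1,10] |-12|<=|13| out[9]=169 → r--
[1,9] |-12|>|10| out[8]=144 → l++
[2,9] |-6|<=|10| out[7]=100 → r--
[2,8] |-6|<=|9| out[6]=81 → r--
[2,7] |-6|<=|8| out[5]=64 → r--
[2,6] |-6|<=|7| out[4]=49 → r--
[2,5] |-6|<=|6| out[3]=36 → r--
[2,4] |-6|>|5| out[2]=36 → l++

l=3, r=4, next write slot=1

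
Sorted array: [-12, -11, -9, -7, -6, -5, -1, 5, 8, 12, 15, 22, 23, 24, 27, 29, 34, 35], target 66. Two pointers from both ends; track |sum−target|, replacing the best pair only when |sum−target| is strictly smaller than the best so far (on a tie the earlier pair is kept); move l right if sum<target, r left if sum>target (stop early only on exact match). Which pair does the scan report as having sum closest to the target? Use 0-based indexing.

pair (29, 35) with sum 64 (|Δ|=2)

l=0 r=17: -12+35=23 d=43 *, l++
l=1 r=17: -11+35=24 d=42 *, l++
l=2 r=17: -9+35=26 d=40 *, l++
l=3 r=17: -7+35=28 d=38 *, l++
l=4 r=17: -6+35=29 d=37 *, l++
l=5 r=17: -5+35=30 d=36 *, l++
l=6 r=17: -1+35=34 d=32 *, l++
l=7 r=17: 5+35=40 d=26 *, l++
l=8 r=17: 8+35=43 d=23 *, l++
l=9 r=17: 12+35=47 d=19 *, l++
l=10 r=17: 15+35=50 d=16 *, l++
l=11 r=17: 22+35=57 d=9 *, l++
l=12 r=17: 23+35=58 d=8 *, l++
l=13 r=17: 24+35=59 d=7 *, l++
l=14 r=17: 27+35=62 d=4 *, l++
l=15 r=17: 29+35=64 d=2 *, l++
l=16 r=17: 34+35=69 d=3, r--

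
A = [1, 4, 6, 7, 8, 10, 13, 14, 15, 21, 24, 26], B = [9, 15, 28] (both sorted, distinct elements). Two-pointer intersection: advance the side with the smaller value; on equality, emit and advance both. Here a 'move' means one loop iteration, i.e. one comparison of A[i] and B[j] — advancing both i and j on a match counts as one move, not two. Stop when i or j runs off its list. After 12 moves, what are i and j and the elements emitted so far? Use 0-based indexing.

i=0 j=0: 1<9, i++
i=1 j=0: 4<9, i++
i=2 j=0: 6<9, i++
i=3 j=0: 7<9, i++
i=4 j=0: 8<9, i++
i=5 j=0: 10>9, j++
i=5 j=1: 10<15, i++
i=6 j=1: 13<15, i++
i=7 j=1: 14<15, i++
i=8 j=1: 15==15 emit, i++,j++
i=9 j=2: 21<28, i++
i=10 j=2: 24<28, i++

i=11, j=2, emitted=[15]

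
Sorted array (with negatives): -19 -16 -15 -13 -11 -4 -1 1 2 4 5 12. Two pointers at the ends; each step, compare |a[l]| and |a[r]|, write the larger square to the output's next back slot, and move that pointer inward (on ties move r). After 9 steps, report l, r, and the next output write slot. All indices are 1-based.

[1,12] |-19|>|12| out[12]=361 → l++
[2,12] |-16|>|12| out[11]=256 → l++
[3,12] |-15|>|12| out[10]=225 → l++
[4,12] |-13|>|12| out[9]=169 → l++
[5,12] |-11|<=|12| out[8]=144 → r--
[5,11] |-11|>|5| out[7]=121 → l++
[6,11] |-4|<=|5| out[6]=25 → r--
[6,10] |-4|<=|4| out[5]=16 → r--
[6,9] |-4|>|2| out[4]=16 → l++

l=7, r=9, next write slot=3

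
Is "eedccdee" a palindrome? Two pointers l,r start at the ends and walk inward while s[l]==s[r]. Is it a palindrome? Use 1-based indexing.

l=1 r=8: 'e'=='e', l++,r--
l=2 r=7: 'e'=='e', l++,r--
l=3 r=6: 'd'=='d', l++,r--
l=4 r=5: 'c'=='c', l++,r--

palindrome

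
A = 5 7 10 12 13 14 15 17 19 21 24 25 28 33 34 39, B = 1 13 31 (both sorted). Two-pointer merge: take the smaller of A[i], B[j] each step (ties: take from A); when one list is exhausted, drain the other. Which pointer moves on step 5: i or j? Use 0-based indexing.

i

[i=0,j=0] A[i]=5>B[j]=1 take 1 → j++
[i=0,j=1] A[i]=5<=B[j]=13 take 5 → i++
[i=1,j=1] A[i]=7<=B[j]=13 take 7 → i++
[i=2,j=1] A[i]=10<=B[j]=13 take 10 → i++
[i=3,j=1] A[i]=12<=B[j]=13 take 12 → i++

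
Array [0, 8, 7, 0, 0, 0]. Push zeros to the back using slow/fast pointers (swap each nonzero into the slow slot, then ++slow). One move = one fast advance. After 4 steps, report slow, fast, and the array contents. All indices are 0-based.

(s=0,f=0) a[fast]=0 → fast++
(s=0,f=1) a[fast]=8≠0 swap→a[0]=8 → slow++,fast++
(s=1,f=2) a[fast]=7≠0 swap→a[1]=7 → slow++,fast++
(s=2,f=3) a[fast]=0 → fast++

slow=2, fast=4, a=[8, 7, 0, 0, 0, 0]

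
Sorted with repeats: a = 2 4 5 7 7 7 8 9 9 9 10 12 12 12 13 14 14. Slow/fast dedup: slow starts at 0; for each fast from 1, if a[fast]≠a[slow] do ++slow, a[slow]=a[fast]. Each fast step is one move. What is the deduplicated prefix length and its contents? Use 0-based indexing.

(s=0,f=1) a[fast]=4≠a[slow]=2 write a[1]=4 → slow++,fast++
(s=1,f=2) a[fast]=5≠a[slow]=4 write a[2]=5 → slow++,fast++
(s=2,f=3) a[fast]=7≠a[slow]=5 write a[3]=7 → slow++,fast++
(s=3,f=4) a[fast]=7=a[slow] dup → fast++
(s=3,f=5) a[fast]=7=a[slow] dup → fast++
(s=3,f=6) a[fast]=8≠a[slow]=7 write a[4]=8 → slow++,fast++
(s=4,f=7) a[fast]=9≠a[slow]=8 write a[5]=9 → slow++,fast++
(s=5,f=8) a[fast]=9=a[slow] dup → fast++
(s=5,f=9) a[fast]=9=a[slow] dup → fast++
(s=5,f=10) a[fast]=10≠a[slow]=9 write a[6]=10 → slow++,fast++
(s=6,f=11) a[fast]=12≠a[slow]=10 write a[7]=12 → slow++,fast++
(s=7,f=12) a[fast]=12=a[slow] dup → fast++
(s=7,f=13) a[fast]=12=a[slow] dup → fast++
(s=7,f=14) a[fast]=13≠a[slow]=12 write a[8]=13 → slow++,fast++
(s=8,f=15) a[fast]=14≠a[slow]=13 write a[9]=14 → slow++,fast++
(s=9,f=16) a[fast]=14=a[slow] dup → fast++

length 10; prefix = [2, 4, 5, 7, 8, 9, 10, 12, 13, 14]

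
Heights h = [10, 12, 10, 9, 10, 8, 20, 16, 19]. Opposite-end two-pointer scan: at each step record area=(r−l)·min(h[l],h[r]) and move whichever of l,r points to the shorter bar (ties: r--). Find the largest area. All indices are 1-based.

max area = 84

l=1 r=9: min(10,19)*8=80 best=80 *, l++
l=2 r=9: min(12,19)*7=84 best=84 *, l++
l=3 r=9: min(10,19)*6=60 best=84, l++
l=4 r=9: min(9,19)*5=45 best=84, l++
l=5 r=9: min(10,19)*4=40 best=84, l++
l=6 r=9: min(8,19)*3=24 best=84, l++
l=7 r=9: min(20,19)*2=38 best=84, r--
l=7 r=8: min(20,16)*1=16 best=84, r--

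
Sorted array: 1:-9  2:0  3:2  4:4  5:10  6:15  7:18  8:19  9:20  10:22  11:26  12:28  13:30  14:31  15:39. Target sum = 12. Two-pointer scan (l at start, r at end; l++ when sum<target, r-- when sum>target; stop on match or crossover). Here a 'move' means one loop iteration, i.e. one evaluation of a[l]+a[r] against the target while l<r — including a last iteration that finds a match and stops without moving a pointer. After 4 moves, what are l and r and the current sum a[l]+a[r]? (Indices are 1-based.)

l=1, r=11, sum=17

[1,15] -9+39=30 >12 → r--
[1,14] -9+31=22 >12 → r--
[1,13] -9+30=21 >12 → r--
[1,12] -9+28=19 >12 → r--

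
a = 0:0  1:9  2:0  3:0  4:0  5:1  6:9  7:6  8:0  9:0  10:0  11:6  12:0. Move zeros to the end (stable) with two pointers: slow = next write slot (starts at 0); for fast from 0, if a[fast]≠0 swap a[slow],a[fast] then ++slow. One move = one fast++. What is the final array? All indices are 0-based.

[9, 1, 9, 6, 6, 0, 0, 0, 0, 0, 0, 0, 0]

(s=0,f=0) a[fast]=0 → fast++
(s=0,f=1) a[fast]=9≠0 swap→a[0]=9 → slow++,fast++
(s=1,f=2) a[fast]=0 → fast++
(s=1,f=3) a[fast]=0 → fast++
(s=1,f=4) a[fast]=0 → fast++
(s=1,f=5) a[fast]=1≠0 swap→a[1]=1 → slow++,fast++
(s=2,f=6) a[fast]=9≠0 swap→a[2]=9 → slow++,fast++
(s=3,f=7) a[fast]=6≠0 swap→a[3]=6 → slow++,fast++
(s=4,f=8) a[fast]=0 → fast++
(s=4,f=9) a[fast]=0 → fast++
(s=4,f=10) a[fast]=0 → fast++
(s=4,f=11) a[fast]=6≠0 swap→a[4]=6 → slow++,fast++
(s=5,f=12) a[fast]=0 → fast++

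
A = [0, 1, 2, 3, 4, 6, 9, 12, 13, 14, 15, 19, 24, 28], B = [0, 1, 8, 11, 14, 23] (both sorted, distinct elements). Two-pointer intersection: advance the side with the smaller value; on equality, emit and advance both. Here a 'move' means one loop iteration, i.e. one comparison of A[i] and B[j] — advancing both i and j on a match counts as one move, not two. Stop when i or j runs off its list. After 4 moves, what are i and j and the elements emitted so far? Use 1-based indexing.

i=5, j=3, emitted=[0, 1]

[i=1,j=1] 0==0 emit → i++,j++
[i=2,j=2] 1==1 emit → i++,j++
[i=3,j=3] 2<8 → i++
[i=4,j=3] 3<8 → i++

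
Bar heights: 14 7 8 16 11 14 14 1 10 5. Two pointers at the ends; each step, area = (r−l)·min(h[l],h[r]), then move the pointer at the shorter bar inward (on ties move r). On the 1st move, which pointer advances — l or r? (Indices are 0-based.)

r

[0,9] min(14,5)*9=45 best=45 * → r--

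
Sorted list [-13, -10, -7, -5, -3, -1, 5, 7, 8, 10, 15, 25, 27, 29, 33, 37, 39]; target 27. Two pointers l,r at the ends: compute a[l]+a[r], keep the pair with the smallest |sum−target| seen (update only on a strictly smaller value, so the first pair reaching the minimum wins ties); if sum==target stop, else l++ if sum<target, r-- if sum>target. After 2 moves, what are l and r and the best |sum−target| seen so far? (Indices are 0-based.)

l=1, r=15, best |Δ|=1

[0,16] -13+39=26 d=1 * → l++
[1,16] -10+39=29 d=2 → r--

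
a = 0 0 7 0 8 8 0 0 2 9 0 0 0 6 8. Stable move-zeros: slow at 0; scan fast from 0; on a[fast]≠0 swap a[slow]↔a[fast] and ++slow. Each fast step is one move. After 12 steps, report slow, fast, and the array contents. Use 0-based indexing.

slow=5, fast=12, a=[7, 8, 8, 2, 9, 0, 0, 0, 0, 0, 0, 0, 0, 6, 8]

slow=0 fast=0: a[fast]=0, fast++
slow=0 fast=1: a[fast]=0, fast++
slow=0 fast=2: a[fast]=7≠0 swap→a[0]=7, slow++,fast++
slow=1 fast=3: a[fast]=0, fast++
slow=1 fast=4: a[fast]=8≠0 swap→a[1]=8, slow++,fast++
slow=2 fast=5: a[fast]=8≠0 swap→a[2]=8, slow++,fast++
slow=3 fast=6: a[fast]=0, fast++
slow=3 fast=7: a[fast]=0, fast++
slow=3 fast=8: a[fast]=2≠0 swap→a[3]=2, slow++,fast++
slow=4 fast=9: a[fast]=9≠0 swap→a[4]=9, slow++,fast++
slow=5 fast=10: a[fast]=0, fast++
slow=5 fast=11: a[fast]=0, fast++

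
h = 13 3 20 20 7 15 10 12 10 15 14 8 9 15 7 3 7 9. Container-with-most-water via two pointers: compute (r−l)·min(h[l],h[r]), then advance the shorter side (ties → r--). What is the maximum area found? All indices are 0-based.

[0,17] min(13,9)*17=153 best=153 * → r--
[0,16] min(13,7)*16=112 best=153 → r--
[0,15] min(13,3)*15=45 best=153 → r--
[0,14] min(13,7)*14=98 best=153 → r--
[0,13] min(13,15)*13=169 best=169 * → l++
[1,13] min(3,15)*12=36 best=169 → l++
[2,13] min(20,15)*11=165 best=169 → r--
[2,12] min(20,9)*10=90 best=169 → r--
[2,11] min(20,8)*9=72 best=169 → r--
[2,10] min(20,14)*8=112 best=169 → r--
[2,9] min(20,15)*7=105 best=169 → r--
[2,8] min(20,10)*6=60 best=169 → r--
[2,7] min(20,12)*5=60 best=169 → r--
[2,6] min(20,10)*4=40 best=169 → r--
[2,5] min(20,15)*3=45 best=169 → r--
[2,4] min(20,7)*2=14 best=169 → r--
[2,3] min(20,20)*1=20 best=169 → r--

max area = 169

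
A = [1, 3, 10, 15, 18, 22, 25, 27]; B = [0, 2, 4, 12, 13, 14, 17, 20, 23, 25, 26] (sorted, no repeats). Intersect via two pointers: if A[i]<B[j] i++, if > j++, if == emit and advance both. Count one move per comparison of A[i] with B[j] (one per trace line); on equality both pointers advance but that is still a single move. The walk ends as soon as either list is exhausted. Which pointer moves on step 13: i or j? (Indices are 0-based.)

j

[i=0,j=0] 1>0 → j++
[i=0,j=1] 1<2 → i++
[i=1,j=1] 3>2 → j++
[i=1,j=2] 3<4 → i++
[i=2,j=2] 10>4 → j++
[i=2,j=3] 10<12 → i++
[i=3,j=3] 15>12 → j++
[i=3,j=4] 15>13 → j++
[i=3,j=5] 15>14 → j++
[i=3,j=6] 15<17 → i++
[i=4,j=6] 18>17 → j++
[i=4,j=7] 18<20 → i++
[i=5,j=7] 22>20 → j++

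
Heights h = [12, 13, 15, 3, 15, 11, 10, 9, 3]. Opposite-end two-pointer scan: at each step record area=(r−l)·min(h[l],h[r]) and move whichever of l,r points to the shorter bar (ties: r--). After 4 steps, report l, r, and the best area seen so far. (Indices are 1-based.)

[1,9] min(12,3)*8=24 best=24 * → r--
[1,8] min(12,9)*7=63 best=63 * → r--
[1,7] min(12,10)*6=60 best=63 → r--
[1,6] min(12,11)*5=55 best=63 → r--

l=1, r=5, best area=63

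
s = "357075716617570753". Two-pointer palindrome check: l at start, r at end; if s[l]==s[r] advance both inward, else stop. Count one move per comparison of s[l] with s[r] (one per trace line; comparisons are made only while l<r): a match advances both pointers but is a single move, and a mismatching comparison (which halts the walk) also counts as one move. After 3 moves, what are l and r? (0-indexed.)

[0,17] '3'=='3' → l++,r--
[1,16] '5'=='5' → l++,r--
[2,15] '7'=='7' → l++,r--

l=3, r=14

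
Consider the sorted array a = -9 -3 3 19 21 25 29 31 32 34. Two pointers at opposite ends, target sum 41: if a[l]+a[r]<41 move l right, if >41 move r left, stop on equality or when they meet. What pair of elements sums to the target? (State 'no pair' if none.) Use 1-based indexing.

l=1 r=10: -9+34=25 <41, l++
l=2 r=10: -3+34=31 <41, l++
l=3 r=10: 3+34=37 <41, l++
l=4 r=10: 19+34=53 >41, r--
l=4 r=9: 19+32=51 >41, r--
l=4 r=8: 19+31=50 >41, r--
l=4 r=7: 19+29=48 >41, r--
l=4 r=6: 19+25=44 >41, r--
l=4 r=5: 19+21=40 <41, l++

no pair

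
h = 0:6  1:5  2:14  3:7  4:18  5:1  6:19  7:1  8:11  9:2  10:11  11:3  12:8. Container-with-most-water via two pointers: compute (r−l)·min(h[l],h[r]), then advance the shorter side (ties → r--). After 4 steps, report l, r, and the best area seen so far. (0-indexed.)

[0,12] min(6,8)*12=72 best=72 * → l++
[1,12] min(5,8)*11=55 best=72 → l++
[2,12] min(14,8)*10=80 best=80 * → r--
[2,11] min(14,3)*9=27 best=80 → r--

l=2, r=10, best area=80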